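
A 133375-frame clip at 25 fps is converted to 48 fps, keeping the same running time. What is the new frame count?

Target frames = source frames × (target rate / source rate) = 133375 × (48)/(25) = 133375 × 48/25 = 256080.

256080 frames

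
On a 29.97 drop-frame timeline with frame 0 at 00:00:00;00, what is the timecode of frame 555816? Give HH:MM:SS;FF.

Each 10-minute DF block holds 10 × 60 × 30 − 9 × 2 = 17982 frames. 555816 ÷ 17982 → 30 full blocks, remainder 16356.
Within the partial block the first minute is 1800 frames and each further minute 1798, so 9 further minute boundaries passed. Total skipped labels = 18 × 30 + 2 × 9 = 558.
Non-drop label index = 555816 + 558 = 556374; at 30 labels/s that is 05:09:05:24, i.e. DF 05:09:05;24.

05:09:05;24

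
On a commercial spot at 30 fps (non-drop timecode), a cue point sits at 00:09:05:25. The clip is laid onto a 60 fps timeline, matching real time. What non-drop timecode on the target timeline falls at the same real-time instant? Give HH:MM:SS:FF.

00:09:05:50

Source frame index: (0×3600 + 9×60 + 5) × 30 + 25 = 16375.
Real time: 16375 / (30) = 3275/6 s.
Target frame: (3275/6) × (60) = 32750.
At 60 labels/s: frame 32750 → 00:09:05:50.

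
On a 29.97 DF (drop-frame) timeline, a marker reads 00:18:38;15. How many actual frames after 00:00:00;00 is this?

As if non-drop at 30 labels/s: (0 × 3600 + 18 × 60 + 38) × 30 + 15 = 33555.
Minute boundaries passed: 18; those not divisible by 10: 18 − 1 = 17; dropped labels = 2 × 17 = 34.
Actual frame index = 33555 − 34 = 33521.

33521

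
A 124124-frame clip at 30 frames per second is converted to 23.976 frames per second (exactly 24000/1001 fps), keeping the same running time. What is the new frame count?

99200 frames

Target frames = source frames × (target rate / source rate) = 124124 × (24000/1001)/(30) = 124124 × 800/1001 = 99200.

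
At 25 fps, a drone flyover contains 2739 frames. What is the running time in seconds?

109.56 seconds

Running time = 2739 / (25) = 109.56 s.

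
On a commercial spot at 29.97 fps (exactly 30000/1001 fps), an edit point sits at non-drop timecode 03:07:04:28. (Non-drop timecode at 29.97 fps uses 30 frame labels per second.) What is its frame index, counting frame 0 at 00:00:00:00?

Total seconds to the label: (3 × 3600 + 7 × 60 + 4) = 11224.
Frame index = 11224 × 30 + 28 = 336748.

frame 336748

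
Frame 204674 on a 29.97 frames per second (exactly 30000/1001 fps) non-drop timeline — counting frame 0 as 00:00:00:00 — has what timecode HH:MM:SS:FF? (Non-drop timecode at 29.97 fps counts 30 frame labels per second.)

204674 ÷ 30 = 6822 full seconds, remainder 14 frames.
6822 s = 1 h 53 min 42 s.
Timecode: 01:53:42:14.

01:53:42:14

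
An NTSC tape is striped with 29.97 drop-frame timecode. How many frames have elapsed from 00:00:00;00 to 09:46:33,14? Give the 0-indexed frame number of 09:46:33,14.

As if non-drop at 30 labels/s: (9 × 3600 + 46 × 60 + 33) × 30 + 14 = 1055804.
Minute boundaries passed: 586; those not divisible by 10: 586 − 58 = 528; dropped labels = 2 × 528 = 1056.
Actual frame index = 1055804 − 1056 = 1054748.

1054748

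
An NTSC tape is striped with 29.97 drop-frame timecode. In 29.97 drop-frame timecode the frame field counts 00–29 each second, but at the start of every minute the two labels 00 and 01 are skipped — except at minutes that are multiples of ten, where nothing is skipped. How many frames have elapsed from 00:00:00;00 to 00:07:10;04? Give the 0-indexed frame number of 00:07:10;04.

12890

Complete 10-minute blocks: 0, each 17982 frames → 0.
Remaining 7 whole minutes in the current block: 1800 + 6 × 1798 = 12588 frames.
Within the current minute: 10 × 30 + 4 − 2 = 302 (labels ;00/;01 skipped at this minute). Total = 0 + 12588 + 302 = 12890.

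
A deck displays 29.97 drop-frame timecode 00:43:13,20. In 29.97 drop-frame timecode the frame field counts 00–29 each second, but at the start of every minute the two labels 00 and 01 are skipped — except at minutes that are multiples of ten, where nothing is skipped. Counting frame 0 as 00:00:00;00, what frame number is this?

Complete 10-minute blocks: 4, each 17982 frames → 71928.
Remaining 3 whole minutes in the current block: 1800 + 2 × 1798 = 5396 frames.
Within the current minute: 13 × 30 + 20 − 2 = 408 (labels ;00/;01 skipped at this minute). Total = 71928 + 5396 + 408 = 77732.

77732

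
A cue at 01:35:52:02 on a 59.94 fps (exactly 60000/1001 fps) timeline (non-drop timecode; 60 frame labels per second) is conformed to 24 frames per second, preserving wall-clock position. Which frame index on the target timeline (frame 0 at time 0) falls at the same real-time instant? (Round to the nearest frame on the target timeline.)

Source frame index: (1×3600 + 35×60 + 52) × 60 + 2 = 345122.
Real time: 345122 / (60000/1001) = 172733561/30000 s.
Target frame: (172733561/30000) × (24) = 172733561/1250 ≈ 138186.849 → 138187.

frame 138187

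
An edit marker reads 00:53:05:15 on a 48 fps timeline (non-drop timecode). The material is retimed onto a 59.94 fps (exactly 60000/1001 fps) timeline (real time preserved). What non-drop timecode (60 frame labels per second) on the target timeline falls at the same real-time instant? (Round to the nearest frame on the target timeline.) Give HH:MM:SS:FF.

Source frame index: (0×3600 + 53×60 + 5) × 48 + 15 = 152895.
Real time: 152895 / (48) = 50965/16 s.
Target frame: (50965/16) × (60000/1001) = 191118750/1001 ≈ 190927.822 → 190928.
At 60 labels/s: frame 190928 → 00:53:02:08.

00:53:02:08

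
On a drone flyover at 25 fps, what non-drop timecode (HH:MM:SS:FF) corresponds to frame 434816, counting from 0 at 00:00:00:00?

04:49:52:16

434816 ÷ 25 = 17392 full seconds, remainder 16 frames.
17392 s = 4 h 49 min 52 s.
Timecode: 04:49:52:16.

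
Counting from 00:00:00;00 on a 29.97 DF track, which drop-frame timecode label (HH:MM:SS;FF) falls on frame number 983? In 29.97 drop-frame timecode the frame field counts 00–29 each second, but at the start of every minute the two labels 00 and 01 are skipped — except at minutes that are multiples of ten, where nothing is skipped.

Each 10-minute DF block holds 10 × 60 × 30 − 9 × 2 = 17982 frames. 983 ÷ 17982 → 0 full blocks, remainder 983.
Within the partial block the first minute is 1800 frames and each further minute 1798, so 0 further minute boundaries passed. Total skipped labels = 18 × 0 + 2 × 0 = 0.
Non-drop label index = 983 + 0 = 983; at 30 labels/s that is 00:00:32:23, i.e. DF 00:00:32;23.

00:00:32;23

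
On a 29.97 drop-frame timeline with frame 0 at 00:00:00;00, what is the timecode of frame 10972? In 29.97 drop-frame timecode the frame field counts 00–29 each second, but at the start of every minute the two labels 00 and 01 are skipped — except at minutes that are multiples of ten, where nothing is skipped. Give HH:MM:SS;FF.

Ten DF minutes hold 17982 frames, so frame 10972 lies in block 0 (frames 0–17981) with 10972 frames into that block.
The block's first minute is 1800 frames and the rest 1798 each; 10972 frames reaches minute 6, so 0 × 18 + 6 × 2 = 12 labels have been skipped so far.
Adding those back, label number 10972 + 12 = 10984 at 30 labels/s is 366 s + 4 f = 0 h 6 min 6 s frame 4, i.e. 00:06:06;04.

00:06:06;04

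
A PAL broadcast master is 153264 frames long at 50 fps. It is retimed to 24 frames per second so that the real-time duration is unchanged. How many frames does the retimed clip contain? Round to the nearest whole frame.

Frames at target rate = 153264 × (24) / (50) = 1839168/25 ≈ 73566.720.
Nearest whole frame: 73567.

73567 frames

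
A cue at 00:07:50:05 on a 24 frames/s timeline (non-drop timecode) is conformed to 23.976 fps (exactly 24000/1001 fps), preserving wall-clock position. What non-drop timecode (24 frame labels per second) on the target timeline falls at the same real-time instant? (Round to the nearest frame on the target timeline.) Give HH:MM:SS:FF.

Source frame index: (0×3600 + 7×60 + 50) × 24 + 5 = 11285.
Real time: 11285 / (24) = 11285/24 s.
Target frame: (11285/24) × (24000/1001) = 11285000/1001 ≈ 11273.726 → 11274.
At 24 labels/s: frame 11274 → 00:07:49:18.

00:07:49:18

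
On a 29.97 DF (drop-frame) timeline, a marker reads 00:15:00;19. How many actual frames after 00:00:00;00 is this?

As if non-drop at 30 labels/s: (0 × 3600 + 15 × 60 + 0) × 30 + 19 = 27019.
Minute boundaries passed: 15; those not divisible by 10: 15 − 1 = 14; dropped labels = 2 × 14 = 28.
Actual frame index = 27019 − 28 = 26991.

26991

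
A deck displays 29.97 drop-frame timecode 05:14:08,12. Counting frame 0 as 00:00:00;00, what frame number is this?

564886

As if non-drop at 30 labels/s: (5 × 3600 + 14 × 60 + 8) × 30 + 12 = 565452.
Minute boundaries passed: 314; those not divisible by 10: 314 − 31 = 283; dropped labels = 2 × 283 = 566.
Actual frame index = 565452 − 566 = 564886.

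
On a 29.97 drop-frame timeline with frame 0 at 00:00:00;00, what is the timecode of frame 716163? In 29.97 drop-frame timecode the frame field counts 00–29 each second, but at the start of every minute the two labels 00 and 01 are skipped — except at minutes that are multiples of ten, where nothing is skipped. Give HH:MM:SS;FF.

Ten DF minutes hold 17982 frames, so frame 716163 lies in block 39 (frames 701298–719279) with 14865 frames into that block.
The block's first minute is 1800 frames and the rest 1798 each; 14865 frames reaches minute 8, so 39 × 18 + 8 × 2 = 718 labels have been skipped so far.
Adding those back, label number 716163 + 718 = 716881 at 30 labels/s is 23896 s + 1 f = 6 h 38 min 16 s frame 1, i.e. 06:38:16;01.

06:38:16;01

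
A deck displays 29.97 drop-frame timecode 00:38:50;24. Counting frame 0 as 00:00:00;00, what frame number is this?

69854

As if non-drop at 30 labels/s: (0 × 3600 + 38 × 60 + 50) × 30 + 24 = 69924.
Minute boundaries passed: 38; those not divisible by 10: 38 − 3 = 35; dropped labels = 2 × 35 = 70.
Actual frame index = 69924 − 70 = 69854.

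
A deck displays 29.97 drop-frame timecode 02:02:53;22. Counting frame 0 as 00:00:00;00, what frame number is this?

220992

Complete 10-minute blocks: 12, each 17982 frames → 215784.
Remaining 2 whole minutes in the current block: 1800 + 1 × 1798 = 3598 frames.
Within the current minute: 53 × 30 + 22 − 2 = 1610 (labels ;00/;01 skipped at this minute). Total = 215784 + 3598 + 1610 = 220992.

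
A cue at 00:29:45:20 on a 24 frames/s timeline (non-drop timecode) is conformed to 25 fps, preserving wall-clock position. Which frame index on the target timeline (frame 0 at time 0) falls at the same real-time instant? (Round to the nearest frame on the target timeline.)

Source frame index: (0×3600 + 29×60 + 45) × 24 + 20 = 42860.
Real time: 42860 / (24) = 10715/6 s.
Target frame: (10715/6) × (25) = 267875/6 ≈ 44645.833 → 44646.

frame 44646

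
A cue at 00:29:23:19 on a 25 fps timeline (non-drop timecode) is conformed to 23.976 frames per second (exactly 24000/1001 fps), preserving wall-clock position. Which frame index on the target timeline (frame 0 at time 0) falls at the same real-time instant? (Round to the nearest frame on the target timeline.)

Source frame index: (0×3600 + 29×60 + 23) × 25 + 19 = 44094.
Real time: 44094 / (25) = 44094/25 s.
Target frame: (44094/25) × (24000/1001) = 42330240/1001 ≈ 42287.952 → 42288.

frame 42288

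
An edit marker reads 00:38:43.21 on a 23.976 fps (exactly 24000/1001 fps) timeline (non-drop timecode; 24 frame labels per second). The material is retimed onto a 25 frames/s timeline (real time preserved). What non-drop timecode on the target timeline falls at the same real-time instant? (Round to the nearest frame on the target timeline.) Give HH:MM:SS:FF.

Source frame index: (0×3600 + 38×60 + 43) × 24 + 21 = 55773.
Real time: 55773 / (24000/1001) = 18609591/8000 s.
Target frame: (18609591/8000) × (25) = 18609591/320 ≈ 58154.972 → 58155.
At 25 labels/s: frame 58155 → 00:38:46:05.

00:38:46:05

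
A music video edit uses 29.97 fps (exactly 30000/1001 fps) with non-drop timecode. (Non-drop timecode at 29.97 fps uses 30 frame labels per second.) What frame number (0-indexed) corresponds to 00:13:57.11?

Total seconds to the label: (0 × 3600 + 13 × 60 + 57) = 837.
Frame index = 837 × 30 + 11 = 25121.

frame 25121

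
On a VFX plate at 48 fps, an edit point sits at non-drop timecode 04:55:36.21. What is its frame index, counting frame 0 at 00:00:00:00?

851349

Total seconds to the label: (4 × 3600 + 55 × 60 + 36) = 17736.
Frame index = 17736 × 48 + 21 = 851349.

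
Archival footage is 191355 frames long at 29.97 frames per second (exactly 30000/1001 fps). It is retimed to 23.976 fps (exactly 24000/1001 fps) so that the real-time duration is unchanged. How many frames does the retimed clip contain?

153084 frames

Target frames = source frames × (target rate / source rate) = 191355 × (24000/1001)/(30000/1001) = 191355 × 4/5 = 153084.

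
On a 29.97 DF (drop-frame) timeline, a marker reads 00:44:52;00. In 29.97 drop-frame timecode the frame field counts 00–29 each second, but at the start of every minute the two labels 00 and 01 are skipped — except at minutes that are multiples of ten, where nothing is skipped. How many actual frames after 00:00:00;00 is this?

80680

Complete 10-minute blocks: 4, each 17982 frames → 71928.
Remaining 4 whole minutes in the current block: 1800 + 3 × 1798 = 7194 frames.
Within the current minute: 52 × 30 + 0 − 2 = 1558 (labels ;00/;01 skipped at this minute). Total = 71928 + 7194 + 1558 = 80680.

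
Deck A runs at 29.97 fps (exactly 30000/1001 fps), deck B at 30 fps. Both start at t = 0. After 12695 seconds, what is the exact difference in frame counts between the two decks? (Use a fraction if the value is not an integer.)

A emits 30000/1001 × 12695 = 380850000/1001 frames; B emits 30 × 12695 = 380850.
Difference = 380850/1001 frames (≈ 380.4695); B is ahead of A.

380850/1001 frames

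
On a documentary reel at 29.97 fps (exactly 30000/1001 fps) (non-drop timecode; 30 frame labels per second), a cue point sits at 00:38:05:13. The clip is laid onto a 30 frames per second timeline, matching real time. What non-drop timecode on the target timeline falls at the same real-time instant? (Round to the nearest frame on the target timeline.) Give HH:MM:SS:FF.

Source frame index: (0×3600 + 38×60 + 5) × 30 + 13 = 68563.
Real time: 68563 / (30000/1001) = 68631563/30000 s.
Target frame: (68631563/30000) × (30) = 68631563/1000 ≈ 68631.563 → 68632.
At 30 labels/s: frame 68632 → 00:38:07:22.

00:38:07:22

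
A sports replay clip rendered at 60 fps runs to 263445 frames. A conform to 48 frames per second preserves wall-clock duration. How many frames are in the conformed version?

210756 frames

Target frames = source frames × (target rate / source rate) = 263445 × (48)/(60) = 263445 × 4/5 = 210756.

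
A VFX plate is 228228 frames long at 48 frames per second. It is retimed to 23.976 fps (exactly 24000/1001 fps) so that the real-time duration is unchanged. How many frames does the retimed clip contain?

Target frames = source frames × (target rate / source rate) = 228228 × (24000/1001)/(48) = 228228 × 500/1001 = 114000.

114000 frames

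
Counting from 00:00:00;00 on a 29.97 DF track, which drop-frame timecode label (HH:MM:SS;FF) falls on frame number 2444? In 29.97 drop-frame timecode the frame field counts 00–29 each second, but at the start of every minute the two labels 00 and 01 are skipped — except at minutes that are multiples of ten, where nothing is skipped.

Ten DF minutes hold 17982 frames, so frame 2444 lies in block 0 (frames 0–17981) with 2444 frames into that block.
The block's first minute is 1800 frames and the rest 1798 each; 2444 frames reaches minute 1, so 0 × 18 + 1 × 2 = 2 labels have been skipped so far.
Adding those back, label number 2444 + 2 = 2446 at 30 labels/s is 81 s + 16 f = 0 h 1 min 21 s frame 16, i.e. 00:01:21;16.

00:01:21;16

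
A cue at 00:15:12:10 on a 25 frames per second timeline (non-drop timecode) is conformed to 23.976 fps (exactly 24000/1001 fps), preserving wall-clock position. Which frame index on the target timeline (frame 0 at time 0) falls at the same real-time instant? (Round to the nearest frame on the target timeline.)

Source frame index: (0×3600 + 15×60 + 12) × 25 + 10 = 22810.
Real time: 22810 / (25) = 4562/5 s.
Target frame: (4562/5) × (24000/1001) = 21897600/1001 ≈ 21875.724 → 21876.

frame 21876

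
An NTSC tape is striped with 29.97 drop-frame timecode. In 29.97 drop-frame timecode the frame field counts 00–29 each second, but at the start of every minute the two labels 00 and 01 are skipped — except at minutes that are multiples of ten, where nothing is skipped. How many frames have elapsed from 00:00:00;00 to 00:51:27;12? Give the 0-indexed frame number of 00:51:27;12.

92530

Complete 10-minute blocks: 5, each 17982 frames → 89910.
Remaining 1 whole minute in the current block: 1800 + 0 × 1798 = 1800 frames.
Within the current minute: 27 × 30 + 12 − 2 = 820 (labels ;00/;01 skipped at this minute). Total = 89910 + 1800 + 820 = 92530.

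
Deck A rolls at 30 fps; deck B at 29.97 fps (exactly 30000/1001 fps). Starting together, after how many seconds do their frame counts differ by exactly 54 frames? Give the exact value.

The gap grows by |30000/1001 − 30| = 30/1001 frames per second.
Time for a 54-frame gap: 54 ÷ (30/1001) = 1801.8 s.

1801.8 seconds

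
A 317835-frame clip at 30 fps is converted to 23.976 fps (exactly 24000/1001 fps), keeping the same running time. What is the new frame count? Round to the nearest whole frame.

254014 frames

Frames at target rate = 317835 × (24000/1001) / (30) = 36324000/143 ≈ 254013.986.
Nearest whole frame: 254014.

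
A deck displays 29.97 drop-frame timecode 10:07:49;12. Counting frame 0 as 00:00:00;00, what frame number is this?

Complete 10-minute blocks: 60, each 17982 frames → 1078920.
Remaining 7 whole minutes in the current block: 1800 + 6 × 1798 = 12588 frames.
Within the current minute: 49 × 30 + 12 − 2 = 1480 (labels ;00/;01 skipped at this minute). Total = 1078920 + 12588 + 1480 = 1092988.

1092988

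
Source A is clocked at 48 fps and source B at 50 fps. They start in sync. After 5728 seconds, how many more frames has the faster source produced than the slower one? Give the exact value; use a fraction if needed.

A emits 48 × 5728 = 274944 frames; B emits 50 × 5728 = 286400.
Difference = 11456 frames; B is ahead of A.

11456 frames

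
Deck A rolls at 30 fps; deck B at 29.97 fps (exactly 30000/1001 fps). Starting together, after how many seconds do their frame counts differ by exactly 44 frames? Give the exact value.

22022/15 seconds

The gap grows by |30000/1001 − 30| = 30/1001 frames per second.
Time for a 44-frame gap: 44 ÷ (30/1001) = 22022/15 s.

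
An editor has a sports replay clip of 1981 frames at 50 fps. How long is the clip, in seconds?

Running time = 1981 / (50) = 39.62 s.

39.62 seconds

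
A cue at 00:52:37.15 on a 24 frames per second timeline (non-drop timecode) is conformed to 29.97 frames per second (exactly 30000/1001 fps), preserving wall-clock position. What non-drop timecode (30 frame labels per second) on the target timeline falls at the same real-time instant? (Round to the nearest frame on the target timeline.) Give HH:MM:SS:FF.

00:52:34:14

Source frame index: (0×3600 + 52×60 + 37) × 24 + 15 = 75783.
Real time: 75783 / (24) = 25261/8 s.
Target frame: (25261/8) × (30000/1001) = 94728750/1001 ≈ 94634.116 → 94634.
At 30 labels/s: frame 94634 → 00:52:34:14.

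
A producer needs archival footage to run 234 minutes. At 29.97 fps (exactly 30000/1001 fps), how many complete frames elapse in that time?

420779 frames

234 min = 14040 s.
Frames = 14040 × 30000/1001 = 32400000/77 ≈ 420779.2208.
Complete frames: 420779.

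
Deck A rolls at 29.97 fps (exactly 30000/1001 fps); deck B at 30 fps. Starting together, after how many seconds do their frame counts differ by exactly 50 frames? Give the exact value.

5005/3 seconds

The gap grows by |30 − 30000/1001| = 30/1001 frames per second.
Time for a 50-frame gap: 50 ÷ (30/1001) = 5005/3 s.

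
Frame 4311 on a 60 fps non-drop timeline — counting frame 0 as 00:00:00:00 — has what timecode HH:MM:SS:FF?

00:01:11:51

4311 ÷ 60 = 71 full seconds, remainder 51 frames.
71 s = 0 h 1 min 11 s.
Timecode: 00:01:11:51.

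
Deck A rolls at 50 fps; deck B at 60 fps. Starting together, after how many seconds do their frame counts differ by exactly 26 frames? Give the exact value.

The gap grows by |60 − 50| = 10 frames per second.
Time for a 26-frame gap: 26 ÷ (10) = 2.6 s.

2.6 seconds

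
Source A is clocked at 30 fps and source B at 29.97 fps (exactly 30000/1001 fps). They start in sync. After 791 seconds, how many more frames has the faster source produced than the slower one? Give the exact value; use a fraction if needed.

3390/143 frames

A emits 30 × 791 = 23730 frames; B emits 30000/1001 × 791 = 3390000/143.
Difference = 3390/143 frames (≈ 23.7063); B is behind A.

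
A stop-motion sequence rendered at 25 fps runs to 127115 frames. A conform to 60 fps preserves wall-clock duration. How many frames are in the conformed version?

Target frames = source frames × (target rate / source rate) = 127115 × (60)/(25) = 127115 × 12/5 = 305076.

305076 frames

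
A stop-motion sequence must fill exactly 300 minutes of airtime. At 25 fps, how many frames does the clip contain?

450000 frames

300 min = 18000 s.
Frames = 18000 × 25 = 450000.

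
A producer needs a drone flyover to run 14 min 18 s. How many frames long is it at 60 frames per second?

14 min 18 s = 858 s.
Frames = 858 × 60 = 51480.

51480 frames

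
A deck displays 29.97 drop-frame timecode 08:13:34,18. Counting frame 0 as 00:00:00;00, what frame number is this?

As if non-drop at 30 labels/s: (8 × 3600 + 13 × 60 + 34) × 30 + 18 = 888438.
Minute boundaries passed: 493; those not divisible by 10: 493 − 49 = 444; dropped labels = 2 × 444 = 888.
Actual frame index = 888438 − 888 = 887550.

887550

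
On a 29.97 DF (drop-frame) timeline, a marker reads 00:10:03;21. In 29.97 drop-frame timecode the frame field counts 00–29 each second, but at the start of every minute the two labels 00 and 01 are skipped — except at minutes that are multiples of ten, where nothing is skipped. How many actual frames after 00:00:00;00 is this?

Complete 10-minute blocks: 1, each 17982 frames → 17982.
Remaining 0 whole minutes in the current block: 0 frames.
Within the current minute: 3 × 30 + 21 = 111. Total = 17982 + 0 + 111 = 18093.

18093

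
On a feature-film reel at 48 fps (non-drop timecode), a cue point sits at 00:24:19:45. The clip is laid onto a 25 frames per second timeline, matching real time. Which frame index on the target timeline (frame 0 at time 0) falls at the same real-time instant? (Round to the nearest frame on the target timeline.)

frame 36498

Source frame index: (0×3600 + 24×60 + 19) × 48 + 45 = 70077.
Real time: 70077 / (48) = 23359/16 s.
Target frame: (23359/16) × (25) = 583975/16 ≈ 36498.438 → 36498.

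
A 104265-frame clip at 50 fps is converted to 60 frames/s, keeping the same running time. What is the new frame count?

Target frames = source frames × (target rate / source rate) = 104265 × (60)/(50) = 104265 × 6/5 = 125118.

125118 frames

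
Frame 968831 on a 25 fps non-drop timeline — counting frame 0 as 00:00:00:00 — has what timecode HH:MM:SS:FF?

968831 ÷ 25 = 38753 full seconds, remainder 6 frames.
38753 s = 10 h 45 min 53 s.
Timecode: 10:45:53:06.

10:45:53:06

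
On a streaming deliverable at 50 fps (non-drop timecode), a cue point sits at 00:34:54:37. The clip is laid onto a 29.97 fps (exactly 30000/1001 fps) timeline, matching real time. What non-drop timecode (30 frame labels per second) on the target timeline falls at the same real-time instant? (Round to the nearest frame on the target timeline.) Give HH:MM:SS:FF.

00:34:52:19

Source frame index: (0×3600 + 34×60 + 54) × 50 + 37 = 104737.
Real time: 104737 / (50) = 104737/50 s.
Target frame: (104737/50) × (30000/1001) = 62842200/1001 ≈ 62779.421 → 62779.
At 30 labels/s: frame 62779 → 00:34:52:19.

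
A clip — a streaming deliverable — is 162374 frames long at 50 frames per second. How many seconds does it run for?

Running time = 162374 / (50) = 3247.48 s.

3247.48 seconds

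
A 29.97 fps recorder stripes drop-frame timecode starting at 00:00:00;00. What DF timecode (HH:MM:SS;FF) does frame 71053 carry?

Each 10-minute DF block holds 10 × 60 × 30 − 9 × 2 = 17982 frames. 71053 ÷ 17982 → 3 full blocks, remainder 17107.
Within the partial block the first minute is 1800 frames and each further minute 1798, so 9 further minute boundaries passed. Total skipped labels = 18 × 3 + 2 × 9 = 72.
Non-drop label index = 71053 + 72 = 71125; at 30 labels/s that is 00:39:30:25, i.e. DF 00:39:30;25.

00:39:30;25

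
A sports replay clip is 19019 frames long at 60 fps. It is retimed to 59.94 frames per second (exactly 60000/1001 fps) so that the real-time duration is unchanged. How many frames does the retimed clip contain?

19000 frames

Target frames = source frames × (target rate / source rate) = 19019 × (60000/1001)/(60) = 19019 × 1000/1001 = 19000.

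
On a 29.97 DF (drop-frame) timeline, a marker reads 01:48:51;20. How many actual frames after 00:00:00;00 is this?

As if non-drop at 30 labels/s: (1 × 3600 + 48 × 60 + 51) × 30 + 20 = 195950.
Minute boundaries passed: 108; those not divisible by 10: 108 − 10 = 98; dropped labels = 2 × 98 = 196.
Actual frame index = 195950 − 196 = 195754.

195754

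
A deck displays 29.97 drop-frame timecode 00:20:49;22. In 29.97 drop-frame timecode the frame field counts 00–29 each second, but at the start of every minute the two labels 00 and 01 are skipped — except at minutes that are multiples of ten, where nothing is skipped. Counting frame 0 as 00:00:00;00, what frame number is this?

37456

Complete 10-minute blocks: 2, each 17982 frames → 35964.
Remaining 0 whole minutes in the current block: 0 frames.
Within the current minute: 49 × 30 + 22 = 1492. Total = 35964 + 0 + 1492 = 37456.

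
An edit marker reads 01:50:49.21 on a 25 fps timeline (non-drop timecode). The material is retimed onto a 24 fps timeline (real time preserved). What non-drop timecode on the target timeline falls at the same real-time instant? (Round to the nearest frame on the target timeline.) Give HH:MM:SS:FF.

Source frame index: (1×3600 + 50×60 + 49) × 25 + 21 = 166246.
Real time: 166246 / (25) = 166246/25 s.
Target frame: (166246/25) × (24) = 3989904/25 ≈ 159596.160 → 159596.
At 24 labels/s: frame 159596 → 01:50:49:20.

01:50:49:20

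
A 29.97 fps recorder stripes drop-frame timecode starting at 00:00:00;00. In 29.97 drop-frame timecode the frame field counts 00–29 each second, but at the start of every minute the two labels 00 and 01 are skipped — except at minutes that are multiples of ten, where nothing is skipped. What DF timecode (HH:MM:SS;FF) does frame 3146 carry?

00:01:44;28

Each 10-minute DF block holds 10 × 60 × 30 − 9 × 2 = 17982 frames. 3146 ÷ 17982 → 0 full blocks, remainder 3146.
Within the partial block the first minute is 1800 frames and each further minute 1798, so 1 further minute boundary passed. Total skipped labels = 18 × 0 + 2 × 1 = 2.
Non-drop label index = 3146 + 2 = 3148; at 30 labels/s that is 00:01:44:28, i.e. DF 00:01:44;28.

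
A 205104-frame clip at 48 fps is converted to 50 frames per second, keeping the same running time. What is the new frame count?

Target frames = source frames × (target rate / source rate) = 205104 × (50)/(48) = 205104 × 25/24 = 213650.

213650 frames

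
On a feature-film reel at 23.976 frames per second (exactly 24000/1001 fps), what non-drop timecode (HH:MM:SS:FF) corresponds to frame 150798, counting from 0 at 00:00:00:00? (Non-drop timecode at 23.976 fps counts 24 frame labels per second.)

150798 ÷ 24 = 6283 full seconds, remainder 6 frames.
6283 s = 1 h 44 min 43 s.
Timecode: 01:44:43:06.

01:44:43:06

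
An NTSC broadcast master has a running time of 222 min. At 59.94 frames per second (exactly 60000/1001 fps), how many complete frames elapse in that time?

222 min = 13320 s.
Frames = 13320 × 60000/1001 = 799200000/1001 ≈ 798401.5984.
Complete frames: 798401.

798401 frames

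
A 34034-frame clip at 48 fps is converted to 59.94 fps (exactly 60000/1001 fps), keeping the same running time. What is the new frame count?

42500 frames

Target frames = source frames × (target rate / source rate) = 34034 × (60000/1001)/(48) = 34034 × 1250/1001 = 42500.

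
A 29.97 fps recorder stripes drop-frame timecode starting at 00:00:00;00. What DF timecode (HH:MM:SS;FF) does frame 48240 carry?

00:26:49;18

Each 10-minute DF block holds 10 × 60 × 30 − 9 × 2 = 17982 frames. 48240 ÷ 17982 → 2 full blocks, remainder 12276.
Within the partial block the first minute is 1800 frames and each further minute 1798, so 6 further minute boundaries passed. Total skipped labels = 18 × 2 + 2 × 6 = 48.
Non-drop label index = 48240 + 48 = 48288; at 30 labels/s that is 00:26:49:18, i.e. DF 00:26:49;18.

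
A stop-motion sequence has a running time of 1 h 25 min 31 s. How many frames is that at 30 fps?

1 h 25 min 31 s = 5131 s.
Frames = 5131 × 30 = 153930.

153930 frames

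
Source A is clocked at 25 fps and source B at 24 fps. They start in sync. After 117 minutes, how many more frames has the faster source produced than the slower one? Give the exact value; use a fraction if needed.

7020 frames

117 min = 7020 s.
A emits 25 × 7020 = 175500 frames; B emits 24 × 7020 = 168480.
Difference = 7020 frames; B is behind A.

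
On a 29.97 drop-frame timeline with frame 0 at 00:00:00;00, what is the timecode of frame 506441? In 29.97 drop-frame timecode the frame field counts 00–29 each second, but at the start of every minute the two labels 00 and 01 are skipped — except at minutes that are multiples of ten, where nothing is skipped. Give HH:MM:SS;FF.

Each 10-minute DF block holds 10 × 60 × 30 − 9 × 2 = 17982 frames. 506441 ÷ 17982 → 28 full blocks, remainder 2945.
Within the partial block the first minute is 1800 frames and each further minute 1798, so 1 further minute boundary passed. Total skipped labels = 18 × 28 + 2 × 1 = 506.
Non-drop label index = 506441 + 506 = 506947; at 30 labels/s that is 04:41:38:07, i.e. DF 04:41:38;07.

04:41:38;07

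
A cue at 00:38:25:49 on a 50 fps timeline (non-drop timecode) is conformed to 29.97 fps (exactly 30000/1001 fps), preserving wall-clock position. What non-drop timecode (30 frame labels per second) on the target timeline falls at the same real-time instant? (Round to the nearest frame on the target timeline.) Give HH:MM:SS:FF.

00:38:23:20

Source frame index: (0×3600 + 38×60 + 25) × 50 + 49 = 115299.
Real time: 115299 / (50) = 115299/50 s.
Target frame: (115299/50) × (30000/1001) = 69179400/1001 ≈ 69110.290 → 69110.
At 30 labels/s: frame 69110 → 00:38:23:20.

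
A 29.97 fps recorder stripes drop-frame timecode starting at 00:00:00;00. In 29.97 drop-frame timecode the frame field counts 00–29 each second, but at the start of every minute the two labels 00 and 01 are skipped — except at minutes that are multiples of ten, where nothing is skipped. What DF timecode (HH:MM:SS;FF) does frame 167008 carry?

Ten DF minutes hold 17982 frames, so frame 167008 lies in block 9 (frames 161838–179819) with 5170 frames into that block.
The block's first minute is 1800 frames and the rest 1798 each; 5170 frames reaches minute 2, so 9 × 18 + 2 × 2 = 166 labels have been skipped so far.
Adding those back, label number 167008 + 166 = 167174 at 30 labels/s is 5572 s + 14 f = 1 h 32 min 52 s frame 14, i.e. 01:32:52;14.

01:32:52;14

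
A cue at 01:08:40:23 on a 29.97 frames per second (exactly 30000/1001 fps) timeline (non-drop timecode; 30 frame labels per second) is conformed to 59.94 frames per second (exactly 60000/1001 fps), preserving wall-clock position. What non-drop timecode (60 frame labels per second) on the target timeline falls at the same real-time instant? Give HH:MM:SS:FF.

01:08:40:46

Source frame index: (1×3600 + 8×60 + 40) × 30 + 23 = 123623.
Real time: 123623 / (30000/1001) = 123746623/30000 s.
Target frame: (123746623/30000) × (60000/1001) = 247246.
At 60 labels/s: frame 247246 → 01:08:40:46.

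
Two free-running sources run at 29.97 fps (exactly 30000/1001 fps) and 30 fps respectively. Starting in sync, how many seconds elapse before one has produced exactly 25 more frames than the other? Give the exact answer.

The gap grows by |30 − 30000/1001| = 30/1001 frames per second.
Time for a 25-frame gap: 25 ÷ (30/1001) = 5005/6 s.

5005/6 seconds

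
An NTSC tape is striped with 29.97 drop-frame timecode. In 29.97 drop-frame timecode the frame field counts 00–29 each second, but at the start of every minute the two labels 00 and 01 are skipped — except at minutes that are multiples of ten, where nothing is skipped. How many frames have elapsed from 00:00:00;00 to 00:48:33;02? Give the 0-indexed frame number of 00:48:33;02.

As if non-drop at 30 labels/s: (0 × 3600 + 48 × 60 + 33) × 30 + 2 = 87392.
Minute boundaries passed: 48; those not divisible by 10: 48 − 4 = 44; dropped labels = 2 × 44 = 88.
Actual frame index = 87392 − 88 = 87304.

87304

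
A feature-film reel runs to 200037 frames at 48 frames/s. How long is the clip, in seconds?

Running time = 200037 / (48) = 4167.4375 s.

4167.4375 seconds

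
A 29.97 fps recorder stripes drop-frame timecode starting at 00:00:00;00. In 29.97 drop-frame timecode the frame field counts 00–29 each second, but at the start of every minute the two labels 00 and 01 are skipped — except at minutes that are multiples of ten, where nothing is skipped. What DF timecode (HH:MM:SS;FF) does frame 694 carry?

Ten DF minutes hold 17982 frames, so frame 694 lies in block 0 (frames 0–17981) with 694 frames into that block.
The block's first minute is 1800 frames and the rest 1798 each; 694 frames reaches minute 0, so 0 × 18 + 0 × 2 = 0 labels have been skipped so far.
Adding those back, label number 694 + 0 = 694 at 30 labels/s is 23 s + 4 f = 0 h 0 min 23 s frame 4, i.e. 00:00:23;04.

00:00:23;04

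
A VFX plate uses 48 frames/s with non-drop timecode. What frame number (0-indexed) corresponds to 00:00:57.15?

Total seconds to the label: (0 × 3600 + 0 × 60 + 57) = 57.
Frame index = 57 × 48 + 15 = 2751.

2751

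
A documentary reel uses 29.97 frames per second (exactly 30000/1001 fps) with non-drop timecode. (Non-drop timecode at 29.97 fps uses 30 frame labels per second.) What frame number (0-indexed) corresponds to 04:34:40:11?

frame 494411

Total seconds to the label: (4 × 3600 + 34 × 60 + 40) = 16480.
Frame index = 16480 × 30 + 11 = 494411.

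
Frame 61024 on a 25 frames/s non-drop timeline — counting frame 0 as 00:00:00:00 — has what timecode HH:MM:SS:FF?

00:40:40:24

61024 ÷ 25 = 2440 full seconds, remainder 24 frames.
2440 s = 0 h 40 min 40 s.
Timecode: 00:40:40:24.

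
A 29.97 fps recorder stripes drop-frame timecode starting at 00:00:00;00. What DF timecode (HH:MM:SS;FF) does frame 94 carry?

00:00:03;04

Ten DF minutes hold 17982 frames, so frame 94 lies in block 0 (frames 0–17981) with 94 frames into that block.
The block's first minute is 1800 frames and the rest 1798 each; 94 frames reaches minute 0, so 0 × 18 + 0 × 2 = 0 labels have been skipped so far.
Adding those back, label number 94 + 0 = 94 at 30 labels/s is 3 s + 4 f = 0 h 0 min 3 s frame 4, i.e. 00:00:03;04.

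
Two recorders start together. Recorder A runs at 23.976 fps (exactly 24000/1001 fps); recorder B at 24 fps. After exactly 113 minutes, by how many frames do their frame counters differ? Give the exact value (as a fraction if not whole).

162720/1001 frames

113 min = 6780 s.
A emits 24000/1001 × 6780 = 162720000/1001 frames; B emits 24 × 6780 = 162720.
Difference = 162720/1001 frames (≈ 162.5574); B is ahead of A.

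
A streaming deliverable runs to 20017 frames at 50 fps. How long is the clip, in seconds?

400.34 seconds

Running time = 20017 / (50) = 400.34 s.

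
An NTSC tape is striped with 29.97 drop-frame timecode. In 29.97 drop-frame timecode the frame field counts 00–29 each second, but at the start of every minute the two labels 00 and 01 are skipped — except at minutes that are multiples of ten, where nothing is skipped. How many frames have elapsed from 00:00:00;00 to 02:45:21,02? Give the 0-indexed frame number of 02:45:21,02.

As if non-drop at 30 labels/s: (2 × 3600 + 45 × 60 + 21) × 30 + 2 = 297632.
Minute boundaries passed: 165; those not divisible by 10: 165 − 16 = 149; dropped labels = 2 × 149 = 298.
Actual frame index = 297632 − 298 = 297334.

297334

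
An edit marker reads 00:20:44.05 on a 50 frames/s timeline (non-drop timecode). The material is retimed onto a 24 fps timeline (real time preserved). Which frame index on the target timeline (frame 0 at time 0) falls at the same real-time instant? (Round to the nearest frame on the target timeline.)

frame 29858

Source frame index: (0×3600 + 20×60 + 44) × 50 + 5 = 62205.
Real time: 62205 / (50) = 12441/10 s.
Target frame: (12441/10) × (24) = 149292/5 ≈ 29858.400 → 29858.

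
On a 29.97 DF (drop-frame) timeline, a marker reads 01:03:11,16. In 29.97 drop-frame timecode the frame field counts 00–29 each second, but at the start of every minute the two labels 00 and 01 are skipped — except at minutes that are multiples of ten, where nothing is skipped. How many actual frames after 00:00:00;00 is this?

As if non-drop at 30 labels/s: (1 × 3600 + 3 × 60 + 11) × 30 + 16 = 113746.
Minute boundaries passed: 63; those not divisible by 10: 63 − 6 = 57; dropped labels = 2 × 57 = 114.
Actual frame index = 113746 − 114 = 113632.

113632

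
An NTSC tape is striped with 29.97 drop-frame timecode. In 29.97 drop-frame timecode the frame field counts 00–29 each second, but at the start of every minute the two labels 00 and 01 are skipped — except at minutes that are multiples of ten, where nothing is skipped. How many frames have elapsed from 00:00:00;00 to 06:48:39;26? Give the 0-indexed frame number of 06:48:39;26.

734860

As if non-drop at 30 labels/s: (6 × 3600 + 48 × 60 + 39) × 30 + 26 = 735596.
Minute boundaries passed: 408; those not divisible by 10: 408 − 40 = 368; dropped labels = 2 × 368 = 736.
Actual frame index = 735596 − 736 = 734860.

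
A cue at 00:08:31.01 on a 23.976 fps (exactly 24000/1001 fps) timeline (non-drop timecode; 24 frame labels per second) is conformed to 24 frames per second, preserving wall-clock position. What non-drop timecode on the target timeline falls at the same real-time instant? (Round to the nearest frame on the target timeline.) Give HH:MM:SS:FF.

Source frame index: (0×3600 + 8×60 + 31) × 24 + 1 = 12265.
Real time: 12265 / (24000/1001) = 2455453/4800 s.
Target frame: (2455453/4800) × (24) = 2455453/200 ≈ 12277.265 → 12277.
At 24 labels/s: frame 12277 → 00:08:31:13.

00:08:31:13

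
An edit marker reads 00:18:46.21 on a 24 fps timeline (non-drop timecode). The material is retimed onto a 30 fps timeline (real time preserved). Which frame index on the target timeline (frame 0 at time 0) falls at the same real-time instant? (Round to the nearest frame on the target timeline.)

frame 33806

Source frame index: (0×3600 + 18×60 + 46) × 24 + 21 = 27045.
Real time: 27045 / (24) = 9015/8 s.
Target frame: (9015/8) × (30) = 135225/4 ≈ 33806.250 → 33806.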